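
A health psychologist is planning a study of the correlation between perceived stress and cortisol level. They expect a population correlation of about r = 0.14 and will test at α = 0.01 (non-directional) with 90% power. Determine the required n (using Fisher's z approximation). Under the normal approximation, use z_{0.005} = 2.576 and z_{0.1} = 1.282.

n = 753

Fisher's z: C = ½·ln((1+r)/(1−r)) = ½·ln(1.3256) = 0.1409.
n = ((z_{α/2} + z_β)/C)² + 3.
(2.576 + 1.282) / 0.1409 = 3.858 / 0.1409 = 27.381.
n = 27.381² + 3 = 749.73 + 3 = 752.7.
Round up.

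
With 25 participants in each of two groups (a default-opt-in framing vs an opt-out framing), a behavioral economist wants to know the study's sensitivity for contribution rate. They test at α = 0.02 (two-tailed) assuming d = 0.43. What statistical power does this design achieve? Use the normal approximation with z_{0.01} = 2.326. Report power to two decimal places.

For two equal groups, power = Φ(d·√(n/2) − z_{α/2}).
d·√(n/2) = 0.43 × √(25/2) = 0.43 × 3.536 = 1.520.
z_β = 1.520 − 2.326 = -0.806.
Power = Φ(-0.806) = 0.210.

power ≈ 0.21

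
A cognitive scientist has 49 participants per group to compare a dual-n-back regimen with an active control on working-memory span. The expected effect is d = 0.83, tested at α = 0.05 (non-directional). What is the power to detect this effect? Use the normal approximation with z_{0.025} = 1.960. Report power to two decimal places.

For two equal groups, power = Φ(d·√(n/2) − z_{α/2}).
d·√(n/2) = 0.83 × √(49/2) = 0.83 × 4.950 = 4.108.
z_β = 4.108 − 1.960 = 2.148.
Power = Φ(2.148) = 0.984.

power ≈ 0.98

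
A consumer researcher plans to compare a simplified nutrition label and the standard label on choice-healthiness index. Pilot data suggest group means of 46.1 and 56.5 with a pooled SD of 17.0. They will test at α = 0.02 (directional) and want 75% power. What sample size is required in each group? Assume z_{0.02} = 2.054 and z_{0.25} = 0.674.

n = 40 per group

Cohen's d = |M₁ − M₂| / SD_pooled = |46.1 − 56.5| / 17.0 = 10.4 / 17.0 = 0.612.
For two independent groups with equal n: n = 2·((z_{α} + z_β) / d)².
z_{α} + z_β = 2.054 + 0.674 = 2.728.
n = 2 × (2.728 / 0.612)² = 2 × 4.458² = 2 × 19.87 = 39.7.
Round up to the next whole participant.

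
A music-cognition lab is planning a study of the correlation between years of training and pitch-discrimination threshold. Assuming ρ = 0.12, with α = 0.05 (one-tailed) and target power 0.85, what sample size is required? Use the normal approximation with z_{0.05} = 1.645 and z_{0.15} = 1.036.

Fisher's z: C = ½·ln((1+r)/(1−r)) = ½·ln(1.2727) = 0.1206.
n = ((z_{α} + z_β)/C)² + 3.
(1.645 + 1.036) / 0.1206 = 2.681 / 0.1206 = 22.231.
n = 22.231² + 3 = 494.20 + 3 = 497.2.
Round up.

n = 498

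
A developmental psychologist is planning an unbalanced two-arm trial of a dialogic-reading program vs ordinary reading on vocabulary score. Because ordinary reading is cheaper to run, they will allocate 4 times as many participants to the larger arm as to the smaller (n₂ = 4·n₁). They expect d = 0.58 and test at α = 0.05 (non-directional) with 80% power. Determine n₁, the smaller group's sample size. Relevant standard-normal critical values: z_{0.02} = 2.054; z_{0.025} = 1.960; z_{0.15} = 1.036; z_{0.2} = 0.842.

With allocation ratio k = n₂/n₁ = 4, Var(x̄₁−x̄₂) = σ²(1/n₁ + 1/(k·n₁)) = σ²·(k+1)/(k·n₁).
So n₁ = (1 + 1/k)·((z_{α/2} + z_β)/d)² = 1.250 × (2.802/0.58)².
n₁ = 1.250 × 23.34 = 29.2.
Round up: n₁ = 30, giving n₂ = 4 × 30 = 120.

n₁ = 30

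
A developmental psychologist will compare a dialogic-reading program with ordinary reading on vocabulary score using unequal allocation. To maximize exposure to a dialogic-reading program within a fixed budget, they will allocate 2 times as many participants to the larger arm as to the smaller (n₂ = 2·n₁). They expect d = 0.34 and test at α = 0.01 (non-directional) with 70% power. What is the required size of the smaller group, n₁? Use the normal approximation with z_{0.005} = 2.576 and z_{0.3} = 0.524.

With allocation ratio k = n₂/n₁ = 2, Var(x̄₁−x̄₂) = σ²(1/n₁ + 1/(k·n₁)) = σ²·(k+1)/(k·n₁).
So n₁ = (1 + 1/k)·((z_{α/2} + z_β)/d)² = 1.500 × (3.100/0.34)².
n₁ = 1.500 × 83.13 = 124.7.
Round up: n₁ = 125, giving n₂ = 2 × 125 = 250.

n₁ = 125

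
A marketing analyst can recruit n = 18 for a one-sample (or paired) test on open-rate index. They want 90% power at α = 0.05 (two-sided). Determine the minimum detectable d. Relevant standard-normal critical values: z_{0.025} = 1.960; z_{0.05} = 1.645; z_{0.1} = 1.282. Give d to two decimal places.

For a single sample (or paired design) of n = 18: d_min = (z_{α/2} + z_β)/√n.
z-sum = 1.960 + 1.282 = 3.242.
d_min = 3.242 / √18 = 3.242 / 4.243 = 0.764.

d_min ≈ 0.76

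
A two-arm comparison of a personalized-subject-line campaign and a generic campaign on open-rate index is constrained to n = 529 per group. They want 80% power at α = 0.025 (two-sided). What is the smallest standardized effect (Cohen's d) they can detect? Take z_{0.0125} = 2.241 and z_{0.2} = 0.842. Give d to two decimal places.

d_min ≈ 0.19

For two independent groups of n = 529 each: d_min = (z_{α/2} + z_β)·√(2/n).
z-sum = 2.241 + 0.842 = 3.083.
d_min = 3.083 × √(2/529) = 3.083 × 0.0615 = 0.190.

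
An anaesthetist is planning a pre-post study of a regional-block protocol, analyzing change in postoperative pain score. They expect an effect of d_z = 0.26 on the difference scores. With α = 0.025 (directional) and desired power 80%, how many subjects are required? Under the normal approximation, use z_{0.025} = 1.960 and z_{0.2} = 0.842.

n = 117 pairs

For a paired (one-sample on differences) test: n = ((z_{α} + z_β) / d)².
z_{α} + z_β = 1.960 + 0.842 = 2.802.
n = (2.802 / 0.26)² = 10.777² = 116.14.
Round up.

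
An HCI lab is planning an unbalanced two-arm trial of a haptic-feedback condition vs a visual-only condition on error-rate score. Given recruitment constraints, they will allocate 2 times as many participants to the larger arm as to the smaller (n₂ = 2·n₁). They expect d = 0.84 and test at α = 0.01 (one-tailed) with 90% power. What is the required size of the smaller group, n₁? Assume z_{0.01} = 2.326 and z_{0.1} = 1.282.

n₁ = 28

With allocation ratio k = n₂/n₁ = 2, Var(x̄₁−x̄₂) = σ²(1/n₁ + 1/(k·n₁)) = σ²·(k+1)/(k·n₁).
So n₁ = (1 + 1/k)·((z_{α} + z_β)/d)² = 1.500 × (3.608/0.84)².
n₁ = 1.500 × 18.45 = 27.7.
Round up: n₁ = 28, giving n₂ = 2 × 28 = 56.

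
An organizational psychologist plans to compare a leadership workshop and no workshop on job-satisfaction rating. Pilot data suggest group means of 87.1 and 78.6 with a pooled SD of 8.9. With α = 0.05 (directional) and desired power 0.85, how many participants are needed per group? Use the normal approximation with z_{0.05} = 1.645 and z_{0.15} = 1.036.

Cohen's d = |M₁ − M₂| / SD_pooled = |87.1 − 78.6| / 8.9 = 8.5 / 8.9 = 0.955.
For two independent groups with equal n: n = 2·((z_{α} + z_β) / d)².
z_{α} + z_β = 1.645 + 1.036 = 2.681.
n = 2 × (2.681 / 0.955)² = 2 × 2.807² = 2 × 7.88 = 15.8.
Round up to the next whole participant.

n = 16 per group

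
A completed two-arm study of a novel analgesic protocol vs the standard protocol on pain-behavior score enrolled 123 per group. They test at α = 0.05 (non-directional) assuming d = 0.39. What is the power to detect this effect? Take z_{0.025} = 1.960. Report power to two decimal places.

power ≈ 0.86

For two equal groups, power = Φ(d·√(n/2) − z_{α/2}).
d·√(n/2) = 0.39 × √(123/2) = 0.39 × 7.842 = 3.058.
z_β = 3.058 − 1.960 = 1.098.
Power = Φ(1.098) = 0.864.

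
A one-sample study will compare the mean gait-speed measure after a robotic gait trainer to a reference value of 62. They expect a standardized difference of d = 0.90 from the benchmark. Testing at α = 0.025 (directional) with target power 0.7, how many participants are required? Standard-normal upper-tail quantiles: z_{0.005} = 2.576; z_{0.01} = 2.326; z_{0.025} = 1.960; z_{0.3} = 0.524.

n = 8

For a one-sample test: n = ((z_{α} + z_β) / d)².
z_{α} + z_β = 1.960 + 0.524 = 2.484.
n = (2.484 / 0.90)² = 2.760² = 7.62.
Round up.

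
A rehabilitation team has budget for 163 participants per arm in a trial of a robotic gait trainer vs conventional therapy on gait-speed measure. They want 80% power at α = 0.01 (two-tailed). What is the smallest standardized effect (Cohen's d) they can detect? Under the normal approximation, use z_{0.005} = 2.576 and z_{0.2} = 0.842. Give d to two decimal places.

For two independent groups of n = 163 each: d_min = (z_{α/2} + z_β)·√(2/n).
z-sum = 2.576 + 0.842 = 3.418.
d_min = 3.418 × √(2/163) = 3.418 × 0.1108 = 0.379.

d_min ≈ 0.38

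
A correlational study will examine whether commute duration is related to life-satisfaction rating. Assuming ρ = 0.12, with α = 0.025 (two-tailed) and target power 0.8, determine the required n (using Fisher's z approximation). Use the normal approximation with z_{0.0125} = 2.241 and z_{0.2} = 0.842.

n = 657

Fisher's z: C = ½·ln((1+r)/(1−r)) = ½·ln(1.2727) = 0.1206.
n = ((z_{α/2} + z_β)/C)² + 3.
(2.241 + 0.842) / 0.1206 = 3.083 / 0.1206 = 25.564.
n = 25.564² + 3 = 653.51 + 3 = 656.5.
Round up.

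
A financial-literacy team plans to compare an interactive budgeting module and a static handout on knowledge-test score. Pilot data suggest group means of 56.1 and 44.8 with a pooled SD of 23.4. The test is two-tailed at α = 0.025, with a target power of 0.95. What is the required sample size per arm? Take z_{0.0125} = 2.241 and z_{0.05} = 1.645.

Cohen's d = |M₁ − M₂| / SD_pooled = |56.1 − 44.8| / 23.4 = 11.3 / 23.4 = 0.483.
For two independent groups with equal n: n = 2·((z_{α/2} + z_β) / d)².
z_{α/2} + z_β = 2.241 + 1.645 = 3.886.
n = 2 × (3.886 / 0.483)² = 2 × 8.046² = 2 × 64.73 = 129.5.
Round up to the next whole participant.

n = 130 per group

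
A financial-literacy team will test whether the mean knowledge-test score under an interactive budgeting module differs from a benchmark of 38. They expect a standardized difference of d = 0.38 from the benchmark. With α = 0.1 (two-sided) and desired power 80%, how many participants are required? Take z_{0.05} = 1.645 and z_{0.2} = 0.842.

For a one-sample test: n = ((z_{α/2} + z_β) / d)².
z_{α/2} + z_β = 1.645 + 0.842 = 2.487.
n = (2.487 / 0.38)² = 6.545² = 42.83.
Round up.

n = 43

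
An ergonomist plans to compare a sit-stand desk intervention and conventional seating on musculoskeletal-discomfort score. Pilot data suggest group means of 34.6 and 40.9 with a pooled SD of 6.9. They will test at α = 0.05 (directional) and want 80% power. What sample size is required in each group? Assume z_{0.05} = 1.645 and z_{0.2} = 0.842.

n = 15 per group

Cohen's d = |M₁ − M₂| / SD_pooled = |34.6 − 40.9| / 6.9 = 6.3 / 6.9 = 0.913.
For two independent groups with equal n: n = 2·((z_{α} + z_β) / d)².
z_{α} + z_β = 1.645 + 0.842 = 2.487.
n = 2 × (2.487 / 0.913)² = 2 × 2.724² = 2 × 7.42 = 14.8.
Round up to the next whole participant.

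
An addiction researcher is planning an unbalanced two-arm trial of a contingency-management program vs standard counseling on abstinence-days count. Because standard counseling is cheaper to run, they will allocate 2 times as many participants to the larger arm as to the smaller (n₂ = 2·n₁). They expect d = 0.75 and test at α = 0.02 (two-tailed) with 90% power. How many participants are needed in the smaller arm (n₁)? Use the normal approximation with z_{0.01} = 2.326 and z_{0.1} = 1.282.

n₁ = 35

With allocation ratio k = n₂/n₁ = 2, Var(x̄₁−x̄₂) = σ²(1/n₁ + 1/(k·n₁)) = σ²·(k+1)/(k·n₁).
So n₁ = (1 + 1/k)·((z_{α/2} + z_β)/d)² = 1.500 × (3.608/0.75)².
n₁ = 1.500 × 23.14 = 34.7.
Round up: n₁ = 35, giving n₂ = 2 × 35 = 70.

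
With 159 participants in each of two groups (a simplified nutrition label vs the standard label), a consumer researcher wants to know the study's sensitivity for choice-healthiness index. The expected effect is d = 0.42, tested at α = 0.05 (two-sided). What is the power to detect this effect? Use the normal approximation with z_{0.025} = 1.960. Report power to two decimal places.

power ≈ 0.96

For two equal groups, power = Φ(d·√(n/2) − z_{α/2}).
d·√(n/2) = 0.42 × √(159/2) = 0.42 × 8.916 = 3.745.
z_β = 3.745 − 1.960 = 1.785.
Power = Φ(1.785) = 0.963.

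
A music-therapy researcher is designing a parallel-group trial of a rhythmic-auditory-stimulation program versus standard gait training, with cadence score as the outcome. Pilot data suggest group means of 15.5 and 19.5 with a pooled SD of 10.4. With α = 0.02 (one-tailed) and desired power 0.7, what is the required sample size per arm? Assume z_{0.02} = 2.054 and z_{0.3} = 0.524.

n = 90 per group

Cohen's d = |M₁ − M₂| / SD_pooled = |15.5 − 19.5| / 10.4 = 4.0 / 10.4 = 0.385.
For two independent groups with equal n: n = 2·((z_{α} + z_β) / d)².
z_{α} + z_β = 2.054 + 0.524 = 2.578.
n = 2 × (2.578 / 0.385)² = 2 × 6.696² = 2 × 44.84 = 89.7.
Round up to the next whole participant.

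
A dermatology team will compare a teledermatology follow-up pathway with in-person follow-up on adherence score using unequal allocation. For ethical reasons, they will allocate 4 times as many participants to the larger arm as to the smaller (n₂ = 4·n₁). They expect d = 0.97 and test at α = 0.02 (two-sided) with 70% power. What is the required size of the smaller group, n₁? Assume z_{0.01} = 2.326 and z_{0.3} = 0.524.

n₁ = 11

With allocation ratio k = n₂/n₁ = 4, Var(x̄₁−x̄₂) = σ²(1/n₁ + 1/(k·n₁)) = σ²·(k+1)/(k·n₁).
So n₁ = (1 + 1/k)·((z_{α/2} + z_β)/d)² = 1.250 × (2.850/0.97)².
n₁ = 1.250 × 8.63 = 10.8.
Round up: n₁ = 11, giving n₂ = 4 × 11 = 44.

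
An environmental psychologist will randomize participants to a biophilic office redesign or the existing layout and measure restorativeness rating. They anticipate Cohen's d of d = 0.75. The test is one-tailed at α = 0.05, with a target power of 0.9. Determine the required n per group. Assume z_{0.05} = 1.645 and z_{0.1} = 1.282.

For two independent groups with equal n: n = 2·((z_{α} + z_β) / d)².
z_{α} + z_β = 1.645 + 1.282 = 2.927.
n = 2 × (2.927 / 0.75)² = 2 × 3.903² = 2 × 15.23 = 30.5.
Round up to the next whole participant.

n = 31 per group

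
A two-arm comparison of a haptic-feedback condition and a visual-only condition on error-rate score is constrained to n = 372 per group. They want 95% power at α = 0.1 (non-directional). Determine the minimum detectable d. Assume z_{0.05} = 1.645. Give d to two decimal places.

For two independent groups of n = 372 each: d_min = (z_{α/2} + z_β)·√(2/n).
z-sum = 1.645 + 1.645 = 3.290.
d_min = 3.290 × √(2/372) = 3.290 × 0.0733 = 0.241.

d_min ≈ 0.24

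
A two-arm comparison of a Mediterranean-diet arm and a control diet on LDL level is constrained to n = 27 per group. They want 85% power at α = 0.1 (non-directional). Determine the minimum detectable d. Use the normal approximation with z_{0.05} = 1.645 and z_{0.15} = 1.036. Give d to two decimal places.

For two independent groups of n = 27 each: d_min = (z_{α/2} + z_β)·√(2/n).
z-sum = 1.645 + 1.036 = 2.681.
d_min = 2.681 × √(2/27) = 2.681 × 0.2722 = 0.730.

d_min ≈ 0.73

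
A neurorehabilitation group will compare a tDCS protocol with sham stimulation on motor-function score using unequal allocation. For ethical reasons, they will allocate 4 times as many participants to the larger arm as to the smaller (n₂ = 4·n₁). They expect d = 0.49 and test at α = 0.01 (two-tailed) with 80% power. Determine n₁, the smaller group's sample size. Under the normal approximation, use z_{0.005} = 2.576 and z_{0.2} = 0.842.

n₁ = 61

With allocation ratio k = n₂/n₁ = 4, Var(x̄₁−x̄₂) = σ²(1/n₁ + 1/(k·n₁)) = σ²·(k+1)/(k·n₁).
So n₁ = (1 + 1/k)·((z_{α/2} + z_β)/d)² = 1.250 × (3.418/0.49)².
n₁ = 1.250 × 48.66 = 60.8.
Round up: n₁ = 61, giving n₂ = 4 × 61 = 244.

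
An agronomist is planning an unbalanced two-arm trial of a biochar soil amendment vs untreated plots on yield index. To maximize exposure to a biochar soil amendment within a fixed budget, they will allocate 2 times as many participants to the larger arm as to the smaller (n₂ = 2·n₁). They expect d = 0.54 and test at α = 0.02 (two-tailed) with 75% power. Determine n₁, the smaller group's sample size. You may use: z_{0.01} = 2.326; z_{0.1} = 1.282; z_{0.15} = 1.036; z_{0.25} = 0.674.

With allocation ratio k = n₂/n₁ = 2, Var(x̄₁−x̄₂) = σ²(1/n₁ + 1/(k·n₁)) = σ²·(k+1)/(k·n₁).
So n₁ = (1 + 1/k)·((z_{α/2} + z_β)/d)² = 1.500 × (3.000/0.54)².
n₁ = 1.500 × 30.86 = 46.3.
Round up: n₁ = 47, giving n₂ = 2 × 47 = 94.

n₁ = 47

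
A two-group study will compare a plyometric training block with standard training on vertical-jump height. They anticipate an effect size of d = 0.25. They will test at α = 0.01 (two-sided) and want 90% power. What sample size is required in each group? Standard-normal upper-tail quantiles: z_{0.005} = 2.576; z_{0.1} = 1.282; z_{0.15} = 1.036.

For two independent groups with equal n: n = 2·((z_{α/2} + z_β) / d)².
z_{α/2} + z_β = 2.576 + 1.282 = 3.858.
n = 2 × (3.858 / 0.25)² = 2 × 15.432² = 2 × 238.15 = 476.3.
Round up to the next whole participant.

n = 477 per group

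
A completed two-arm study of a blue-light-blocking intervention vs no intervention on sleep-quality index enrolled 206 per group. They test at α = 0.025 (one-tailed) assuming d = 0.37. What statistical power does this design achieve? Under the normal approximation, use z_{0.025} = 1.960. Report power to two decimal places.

For two equal groups, power = Φ(d·√(n/2) − z_{α}).
d·√(n/2) = 0.37 × √(206/2) = 0.37 × 10.149 = 3.755.
z_β = 3.755 − 1.960 = 1.795.
Power = Φ(1.795) = 0.964.

power ≈ 0.96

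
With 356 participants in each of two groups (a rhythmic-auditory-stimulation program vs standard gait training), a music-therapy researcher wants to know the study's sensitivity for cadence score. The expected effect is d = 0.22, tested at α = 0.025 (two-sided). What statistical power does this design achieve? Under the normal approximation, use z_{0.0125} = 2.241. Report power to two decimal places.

For two equal groups, power = Φ(d·√(n/2) − z_{α/2}).
d·√(n/2) = 0.22 × √(356/2) = 0.22 × 13.342 = 2.935.
z_β = 2.935 − 2.241 = 0.694.
Power = Φ(0.694) = 0.756.

power ≈ 0.76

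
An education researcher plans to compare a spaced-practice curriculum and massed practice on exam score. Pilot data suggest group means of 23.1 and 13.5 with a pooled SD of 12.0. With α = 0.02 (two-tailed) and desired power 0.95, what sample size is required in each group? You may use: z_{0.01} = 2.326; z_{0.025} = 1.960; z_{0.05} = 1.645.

n = 50 per group

Cohen's d = |M₁ − M₂| / SD_pooled = |23.1 − 13.5| / 12.0 = 9.6 / 12.0 = 0.800.
For two independent groups with equal n: n = 2·((z_{α/2} + z_β) / d)².
z_{α/2} + z_β = 2.326 + 1.645 = 3.971.
n = 2 × (3.971 / 0.800)² = 2 × 4.964² = 2 × 24.64 = 49.3.
Round up to the next whole participant.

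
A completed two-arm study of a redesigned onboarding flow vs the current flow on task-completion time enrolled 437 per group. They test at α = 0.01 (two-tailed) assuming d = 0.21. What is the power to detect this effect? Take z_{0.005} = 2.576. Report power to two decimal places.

For two equal groups, power = Φ(d·√(n/2) − z_{α/2}).
d·√(n/2) = 0.21 × √(437/2) = 0.21 × 14.782 = 3.104.
z_β = 3.104 − 2.576 = 0.528.
Power = Φ(0.528) = 0.701.

power ≈ 0.70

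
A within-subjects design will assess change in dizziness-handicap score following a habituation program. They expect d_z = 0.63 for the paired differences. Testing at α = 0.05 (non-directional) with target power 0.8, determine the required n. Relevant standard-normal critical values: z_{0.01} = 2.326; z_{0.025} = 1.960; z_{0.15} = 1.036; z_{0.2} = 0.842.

n = 20 pairs

For a paired (one-sample on differences) test: n = ((z_{α/2} + z_β) / d)².
z_{α/2} + z_β = 1.960 + 0.842 = 2.802.
n = (2.802 / 0.63)² = 4.448² = 19.78.
Round up.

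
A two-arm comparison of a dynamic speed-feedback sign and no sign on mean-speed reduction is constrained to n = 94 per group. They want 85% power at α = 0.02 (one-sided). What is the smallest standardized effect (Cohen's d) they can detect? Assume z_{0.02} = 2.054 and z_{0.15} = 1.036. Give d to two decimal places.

For two independent groups of n = 94 each: d_min = (z_{α} + z_β)·√(2/n).
z-sum = 2.054 + 1.036 = 3.090.
d_min = 3.090 × √(2/94) = 3.090 × 0.1459 = 0.451.

d_min ≈ 0.45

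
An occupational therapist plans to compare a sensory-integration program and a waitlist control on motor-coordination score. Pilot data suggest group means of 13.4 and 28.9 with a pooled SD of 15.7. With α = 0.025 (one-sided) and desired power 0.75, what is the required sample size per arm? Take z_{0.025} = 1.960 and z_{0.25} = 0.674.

Cohen's d = |M₁ − M₂| / SD_pooled = |13.4 − 28.9| / 15.7 = 15.5 / 15.7 = 0.987.
For two independent groups with equal n: n = 2·((z_{α} + z_β) / d)².
z_{α} + z_β = 1.960 + 0.674 = 2.634.
n = 2 × (2.634 / 0.987)² = 2 × 2.669² = 2 × 7.12 = 14.2.
Round up to the next whole participant.

n = 15 per group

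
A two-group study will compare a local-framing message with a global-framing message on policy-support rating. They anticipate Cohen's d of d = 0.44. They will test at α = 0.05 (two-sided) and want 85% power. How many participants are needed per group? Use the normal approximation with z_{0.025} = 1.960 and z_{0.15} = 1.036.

For two independent groups with equal n: n = 2·((z_{α/2} + z_β) / d)².
z_{α/2} + z_β = 1.960 + 1.036 = 2.996.
n = 2 × (2.996 / 0.44)² = 2 × 6.809² = 2 × 46.36 = 92.7.
Round up to the next whole participant.

n = 93 per group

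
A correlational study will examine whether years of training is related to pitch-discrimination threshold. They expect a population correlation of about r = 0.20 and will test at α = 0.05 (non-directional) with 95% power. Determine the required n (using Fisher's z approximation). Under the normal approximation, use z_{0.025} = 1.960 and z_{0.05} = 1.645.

n = 320

Fisher's z: C = ½·ln((1+r)/(1−r)) = ½·ln(1.5000) = 0.2027.
n = ((z_{α/2} + z_β)/C)² + 3.
(1.960 + 1.645) / 0.2027 = 3.605 / 0.2027 = 17.785.
n = 17.785² + 3 = 316.30 + 3 = 319.3.
Round up.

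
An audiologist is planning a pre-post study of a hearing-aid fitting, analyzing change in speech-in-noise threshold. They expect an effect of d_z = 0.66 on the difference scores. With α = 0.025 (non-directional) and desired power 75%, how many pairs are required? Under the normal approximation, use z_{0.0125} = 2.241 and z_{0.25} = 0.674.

For a paired (one-sample on differences) test: n = ((z_{α/2} + z_β) / d)².
z_{α/2} + z_β = 2.241 + 0.674 = 2.915.
n = (2.915 / 0.66)² = 4.417² = 19.51.
Round up.

n = 20 pairs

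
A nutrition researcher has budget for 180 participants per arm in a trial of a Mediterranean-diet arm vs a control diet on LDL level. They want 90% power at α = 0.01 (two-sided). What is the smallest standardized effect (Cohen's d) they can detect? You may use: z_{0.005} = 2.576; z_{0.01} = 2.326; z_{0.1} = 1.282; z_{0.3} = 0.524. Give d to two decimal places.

For two independent groups of n = 180 each: d_min = (z_{α/2} + z_β)·√(2/n).
z-sum = 2.576 + 1.282 = 3.858.
d_min = 3.858 × √(2/180) = 3.858 × 0.1054 = 0.407.

d_min ≈ 0.41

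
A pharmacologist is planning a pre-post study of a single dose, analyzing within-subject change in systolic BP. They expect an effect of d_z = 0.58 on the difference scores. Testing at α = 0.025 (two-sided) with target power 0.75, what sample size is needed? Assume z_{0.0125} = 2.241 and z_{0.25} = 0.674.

For a paired (one-sample on differences) test: n = ((z_{α/2} + z_β) / d)².
z_{α/2} + z_β = 2.241 + 0.674 = 2.915.
n = (2.915 / 0.58)² = 5.026² = 25.26.
Round up.

n = 26 pairs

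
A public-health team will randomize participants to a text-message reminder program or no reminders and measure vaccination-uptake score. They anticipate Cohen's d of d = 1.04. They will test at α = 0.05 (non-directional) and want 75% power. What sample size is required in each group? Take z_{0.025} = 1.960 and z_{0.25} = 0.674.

For two independent groups with equal n: n = 2·((z_{α/2} + z_β) / d)².
z_{α/2} + z_β = 1.960 + 0.674 = 2.634.
n = 2 × (2.634 / 1.04)² = 2 × 2.533² = 2 × 6.41 = 12.8.
Round up to the next whole participant.

n = 13 per group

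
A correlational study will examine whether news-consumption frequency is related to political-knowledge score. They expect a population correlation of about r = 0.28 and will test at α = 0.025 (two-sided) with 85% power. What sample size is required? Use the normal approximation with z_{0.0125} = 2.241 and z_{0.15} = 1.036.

n = 133

Fisher's z: C = ½·ln((1+r)/(1−r)) = ½·ln(1.7778) = 0.2877.
n = ((z_{α/2} + z_β)/C)² + 3.
(2.241 + 1.036) / 0.2877 = 3.277 / 0.2877 = 11.390.
n = 11.390² + 3 = 129.74 + 3 = 132.7.
Round up.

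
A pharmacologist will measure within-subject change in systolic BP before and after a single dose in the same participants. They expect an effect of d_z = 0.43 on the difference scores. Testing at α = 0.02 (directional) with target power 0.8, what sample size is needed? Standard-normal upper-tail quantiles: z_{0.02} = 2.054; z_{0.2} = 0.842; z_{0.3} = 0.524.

For a paired (one-sample on differences) test: n = ((z_{α} + z_β) / d)².
z_{α} + z_β = 2.054 + 0.842 = 2.896.
n = (2.896 / 0.43)² = 6.735² = 45.36.
Round up.

n = 46 pairs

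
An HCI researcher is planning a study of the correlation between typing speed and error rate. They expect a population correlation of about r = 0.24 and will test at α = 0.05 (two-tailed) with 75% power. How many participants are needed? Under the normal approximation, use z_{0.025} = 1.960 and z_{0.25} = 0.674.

n = 119

Fisher's z: C = ½·ln((1+r)/(1−r)) = ½·ln(1.6316) = 0.2448.
n = ((z_{α/2} + z_β)/C)² + 3.
(1.960 + 0.674) / 0.2448 = 2.634 / 0.2448 = 10.760.
n = 10.760² + 3 = 115.77 + 3 = 118.8.
Round up.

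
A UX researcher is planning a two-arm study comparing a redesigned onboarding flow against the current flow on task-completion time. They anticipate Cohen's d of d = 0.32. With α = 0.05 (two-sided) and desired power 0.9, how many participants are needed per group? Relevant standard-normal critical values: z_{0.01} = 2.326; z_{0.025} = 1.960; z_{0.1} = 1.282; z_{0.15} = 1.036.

n = 206 per group

For two independent groups with equal n: n = 2·((z_{α/2} + z_β) / d)².
z_{α/2} + z_β = 1.960 + 1.282 = 3.242.
n = 2 × (3.242 / 0.32)² = 2 × 10.131² = 2 × 102.64 = 205.3.
Round up to the next whole participant.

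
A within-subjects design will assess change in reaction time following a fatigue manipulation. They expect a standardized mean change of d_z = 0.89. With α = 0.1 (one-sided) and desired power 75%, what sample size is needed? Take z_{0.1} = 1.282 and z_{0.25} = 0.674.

For a paired (one-sample on differences) test: n = ((z_{α} + z_β) / d)².
z_{α} + z_β = 1.282 + 0.674 = 1.956.
n = (1.956 / 0.89)² = 2.198² = 4.83.
Round up.

n = 5 pairs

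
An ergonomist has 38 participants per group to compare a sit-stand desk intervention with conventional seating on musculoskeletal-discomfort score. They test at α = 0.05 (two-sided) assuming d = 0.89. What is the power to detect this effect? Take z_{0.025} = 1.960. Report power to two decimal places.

For two equal groups, power = Φ(d·√(n/2) − z_{α/2}).
d·√(n/2) = 0.89 × √(38/2) = 0.89 × 4.359 = 3.879.
z_β = 3.879 − 1.960 = 1.919.
Power = Φ(1.919) = 0.973.

power ≈ 0.97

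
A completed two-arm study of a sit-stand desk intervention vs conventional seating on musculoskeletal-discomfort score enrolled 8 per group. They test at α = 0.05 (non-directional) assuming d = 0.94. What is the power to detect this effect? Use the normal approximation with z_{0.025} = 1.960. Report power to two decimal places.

For two equal groups, power = Φ(d·√(n/2) − z_{α/2}).
d·√(n/2) = 0.94 × √(8/2) = 0.94 × 2.000 = 1.880.
z_β = 1.880 − 1.960 = -0.080.
Power = Φ(-0.080) = 0.468.

power ≈ 0.47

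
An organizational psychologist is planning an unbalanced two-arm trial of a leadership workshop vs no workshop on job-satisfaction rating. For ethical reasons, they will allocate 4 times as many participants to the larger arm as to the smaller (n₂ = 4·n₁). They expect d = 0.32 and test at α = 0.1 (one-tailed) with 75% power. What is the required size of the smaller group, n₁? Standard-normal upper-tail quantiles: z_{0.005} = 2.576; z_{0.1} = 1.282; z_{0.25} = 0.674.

n₁ = 47

With allocation ratio k = n₂/n₁ = 4, Var(x̄₁−x̄₂) = σ²(1/n₁ + 1/(k·n₁)) = σ²·(k+1)/(k·n₁).
So n₁ = (1 + 1/k)·((z_{α} + z_β)/d)² = 1.250 × (1.956/0.32)².
n₁ = 1.250 × 37.36 = 46.7.
Round up: n₁ = 47, giving n₂ = 4 × 47 = 188.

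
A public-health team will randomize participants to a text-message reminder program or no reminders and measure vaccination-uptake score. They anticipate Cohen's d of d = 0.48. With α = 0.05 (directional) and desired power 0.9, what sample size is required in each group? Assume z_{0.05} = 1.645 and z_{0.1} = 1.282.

For two independent groups with equal n: n = 2·((z_{α} + z_β) / d)².
z_{α} + z_β = 1.645 + 1.282 = 2.927.
n = 2 × (2.927 / 0.48)² = 2 × 6.098² = 2 × 37.18 = 74.4.
Round up to the next whole participant.

n = 75 per group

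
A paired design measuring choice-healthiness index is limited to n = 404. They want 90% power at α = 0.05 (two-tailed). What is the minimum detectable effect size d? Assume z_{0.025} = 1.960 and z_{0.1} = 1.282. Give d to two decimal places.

For a single sample (or paired design) of n = 404: d_min = (z_{α/2} + z_β)/√n.
z-sum = 1.960 + 1.282 = 3.242.
d_min = 3.242 / √404 = 3.242 / 20.100 = 0.161.

d_min ≈ 0.16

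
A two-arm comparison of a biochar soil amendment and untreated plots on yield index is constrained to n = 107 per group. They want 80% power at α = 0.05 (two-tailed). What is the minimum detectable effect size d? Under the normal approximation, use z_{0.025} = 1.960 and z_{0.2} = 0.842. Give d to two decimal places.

For two independent groups of n = 107 each: d_min = (z_{α/2} + z_β)·√(2/n).
z-sum = 1.960 + 0.842 = 2.802.
d_min = 2.802 × √(2/107) = 2.802 × 0.1367 = 0.383.

d_min ≈ 0.38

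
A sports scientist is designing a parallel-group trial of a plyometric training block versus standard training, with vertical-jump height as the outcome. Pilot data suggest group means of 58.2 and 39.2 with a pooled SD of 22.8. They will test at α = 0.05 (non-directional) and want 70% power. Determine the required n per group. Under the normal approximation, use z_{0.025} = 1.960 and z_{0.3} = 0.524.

Cohen's d = |M₁ − M₂| / SD_pooled = |58.2 − 39.2| / 22.8 = 19.0 / 22.8 = 0.833.
For two independent groups with equal n: n = 2·((z_{α/2} + z_β) / d)².
z_{α/2} + z_β = 1.960 + 0.524 = 2.484.
n = 2 × (2.484 / 0.833)² = 2 × 2.982² = 2 × 8.89 = 17.8.
Round up to the next whole participant.

n = 18 per group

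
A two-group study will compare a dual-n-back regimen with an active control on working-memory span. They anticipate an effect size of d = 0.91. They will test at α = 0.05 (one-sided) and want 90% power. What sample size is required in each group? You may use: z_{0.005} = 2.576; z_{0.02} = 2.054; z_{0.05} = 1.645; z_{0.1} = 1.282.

n = 21 per group

For two independent groups with equal n: n = 2·((z_{α} + z_β) / d)².
z_{α} + z_β = 1.645 + 1.282 = 2.927.
n = 2 × (2.927 / 0.91)² = 2 × 3.216² = 2 × 10.35 = 20.7.
Round up to the next whole participant.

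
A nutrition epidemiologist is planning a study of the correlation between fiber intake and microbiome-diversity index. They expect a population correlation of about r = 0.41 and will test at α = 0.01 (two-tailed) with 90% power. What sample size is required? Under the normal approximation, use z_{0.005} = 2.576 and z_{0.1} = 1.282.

n = 82

Fisher's z: C = ½·ln((1+r)/(1−r)) = ½·ln(2.3898) = 0.4356.
n = ((z_{α/2} + z_β)/C)² + 3.
(2.576 + 1.282) / 0.4356 = 3.858 / 0.4356 = 8.857.
n = 8.857² + 3 = 78.44 + 3 = 81.4.
Round up.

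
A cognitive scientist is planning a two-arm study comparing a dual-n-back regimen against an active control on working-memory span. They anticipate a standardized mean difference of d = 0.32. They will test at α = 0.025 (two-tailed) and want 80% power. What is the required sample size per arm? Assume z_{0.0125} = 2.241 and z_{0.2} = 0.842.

n = 186 per group

For two independent groups with equal n: n = 2·((z_{α/2} + z_β) / d)².
z_{α/2} + z_β = 2.241 + 0.842 = 3.083.
n = 2 × (3.083 / 0.32)² = 2 × 9.634² = 2 × 92.82 = 185.6.
Round up to the next whole participant.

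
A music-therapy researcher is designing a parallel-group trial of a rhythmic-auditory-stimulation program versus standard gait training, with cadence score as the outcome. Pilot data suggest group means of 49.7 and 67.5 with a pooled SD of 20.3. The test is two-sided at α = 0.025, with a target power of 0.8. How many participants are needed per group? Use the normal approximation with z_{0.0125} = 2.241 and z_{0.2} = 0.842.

Cohen's d = |M₁ − M₂| / SD_pooled = |49.7 − 67.5| / 20.3 = 17.8 / 20.3 = 0.877.
For two independent groups with equal n: n = 2·((z_{α/2} + z_β) / d)².
z_{α/2} + z_β = 2.241 + 0.842 = 3.083.
n = 2 × (3.083 / 0.877)² = 2 × 3.515² = 2 × 12.36 = 24.7.
Round up to the next whole participant.

n = 25 per group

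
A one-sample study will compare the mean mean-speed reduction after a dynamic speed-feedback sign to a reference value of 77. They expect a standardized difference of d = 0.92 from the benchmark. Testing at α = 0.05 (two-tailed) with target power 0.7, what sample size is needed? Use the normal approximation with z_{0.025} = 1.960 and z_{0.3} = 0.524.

For a one-sample test: n = ((z_{α/2} + z_β) / d)².
z_{α/2} + z_β = 1.960 + 0.524 = 2.484.
n = (2.484 / 0.92)² = 2.700² = 7.29.
Round up.

n = 8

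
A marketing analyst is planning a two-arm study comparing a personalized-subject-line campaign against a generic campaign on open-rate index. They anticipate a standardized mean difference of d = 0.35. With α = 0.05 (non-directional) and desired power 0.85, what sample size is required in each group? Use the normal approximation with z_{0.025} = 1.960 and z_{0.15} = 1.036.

For two independent groups with equal n: n = 2·((z_{α/2} + z_β) / d)².
z_{α/2} + z_β = 1.960 + 1.036 = 2.996.
n = 2 × (2.996 / 0.35)² = 2 × 8.560² = 2 × 73.27 = 146.5.
Round up to the next whole participant.

n = 147 per group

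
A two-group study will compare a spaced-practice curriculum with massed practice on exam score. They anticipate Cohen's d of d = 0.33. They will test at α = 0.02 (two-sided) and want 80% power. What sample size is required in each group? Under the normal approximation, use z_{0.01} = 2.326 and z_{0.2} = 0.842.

n = 185 per group

For two independent groups with equal n: n = 2·((z_{α/2} + z_β) / d)².
z_{α/2} + z_β = 2.326 + 0.842 = 3.168.
n = 2 × (3.168 / 0.33)² = 2 × 9.600² = 2 × 92.16 = 184.3.
Round up to the next whole participant.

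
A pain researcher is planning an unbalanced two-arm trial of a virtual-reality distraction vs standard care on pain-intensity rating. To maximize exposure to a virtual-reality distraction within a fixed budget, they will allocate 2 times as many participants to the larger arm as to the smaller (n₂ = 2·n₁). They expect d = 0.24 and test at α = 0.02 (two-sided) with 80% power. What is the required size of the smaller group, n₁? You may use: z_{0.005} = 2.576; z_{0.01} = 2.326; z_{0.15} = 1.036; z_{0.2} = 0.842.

With allocation ratio k = n₂/n₁ = 2, Var(x̄₁−x̄₂) = σ²(1/n₁ + 1/(k·n₁)) = σ²·(k+1)/(k·n₁).
So n₁ = (1 + 1/k)·((z_{α/2} + z_β)/d)² = 1.500 × (3.168/0.24)².
n₁ = 1.500 × 174.24 = 261.4.
Round up: n₁ = 262, giving n₂ = 2 × 262 = 524.

n₁ = 262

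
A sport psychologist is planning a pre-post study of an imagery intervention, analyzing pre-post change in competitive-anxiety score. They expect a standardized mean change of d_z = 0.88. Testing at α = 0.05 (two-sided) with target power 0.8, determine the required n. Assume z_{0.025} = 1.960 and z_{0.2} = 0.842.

For a paired (one-sample on differences) test: n = ((z_{α/2} + z_β) / d)².
z_{α/2} + z_β = 1.960 + 0.842 = 2.802.
n = (2.802 / 0.88)² = 3.184² = 10.14.
Round up.

n = 11 pairs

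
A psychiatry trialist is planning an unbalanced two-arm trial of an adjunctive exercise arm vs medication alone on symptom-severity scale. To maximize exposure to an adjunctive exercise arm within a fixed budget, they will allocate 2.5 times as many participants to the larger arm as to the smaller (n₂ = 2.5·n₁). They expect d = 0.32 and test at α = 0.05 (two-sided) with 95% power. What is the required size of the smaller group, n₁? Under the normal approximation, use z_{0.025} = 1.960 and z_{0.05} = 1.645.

With allocation ratio k = n₂/n₁ = 2.5, Var(x̄₁−x̄₂) = σ²(1/n₁ + 1/(k·n₁)) = σ²·(k+1)/(k·n₁).
So n₁ = (1 + 1/k)·((z_{α/2} + z_β)/d)² = 1.400 × (3.605/0.32)².
n₁ = 1.400 × 126.91 = 177.7.
Round up: n₁ = 178, giving n₂ = 2.5 × 178 = 445.

n₁ = 178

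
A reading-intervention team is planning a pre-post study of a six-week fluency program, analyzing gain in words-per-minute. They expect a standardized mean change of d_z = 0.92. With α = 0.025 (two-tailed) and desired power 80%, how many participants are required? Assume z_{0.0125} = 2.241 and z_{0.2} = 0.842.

For a paired (one-sample on differences) test: n = ((z_{α/2} + z_β) / d)².
z_{α/2} + z_β = 2.241 + 0.842 = 3.083.
n = (3.083 / 0.92)² = 3.351² = 11.23.
Round up.

n = 12 pairs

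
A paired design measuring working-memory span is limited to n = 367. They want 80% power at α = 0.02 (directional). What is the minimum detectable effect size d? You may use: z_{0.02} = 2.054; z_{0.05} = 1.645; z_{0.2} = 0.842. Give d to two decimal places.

For a single sample (or paired design) of n = 367: d_min = (z_{α} + z_β)/√n.
z-sum = 2.054 + 0.842 = 2.896.
d_min = 2.896 / √367 = 2.896 / 19.157 = 0.151.

d_min ≈ 0.15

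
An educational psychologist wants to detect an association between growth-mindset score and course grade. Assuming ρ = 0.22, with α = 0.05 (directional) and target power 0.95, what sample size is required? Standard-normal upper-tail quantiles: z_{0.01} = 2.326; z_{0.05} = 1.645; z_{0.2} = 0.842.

Fisher's z: C = ½·ln((1+r)/(1−r)) = ½·ln(1.5641) = 0.2237.
n = ((z_{α} + z_β)/C)² + 3.
(1.645 + 1.645) / 0.2237 = 3.290 / 0.2237 = 14.707.
n = 14.707² + 3 = 216.30 + 3 = 219.3.
Round up.

n = 220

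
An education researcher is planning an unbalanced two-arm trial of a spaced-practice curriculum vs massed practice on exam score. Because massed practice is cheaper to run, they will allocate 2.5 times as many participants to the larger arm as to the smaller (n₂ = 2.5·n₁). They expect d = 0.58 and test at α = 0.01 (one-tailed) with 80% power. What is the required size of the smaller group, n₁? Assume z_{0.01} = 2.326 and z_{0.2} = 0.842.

n₁ = 42

With allocation ratio k = n₂/n₁ = 2.5, Var(x̄₁−x̄₂) = σ²(1/n₁ + 1/(k·n₁)) = σ²·(k+1)/(k·n₁).
So n₁ = (1 + 1/k)·((z_{α} + z_β)/d)² = 1.400 × (3.168/0.58)².
n₁ = 1.400 × 29.83 = 41.8.
Round up: n₁ = 42, giving n₂ = 2.5 × 42 = 105.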